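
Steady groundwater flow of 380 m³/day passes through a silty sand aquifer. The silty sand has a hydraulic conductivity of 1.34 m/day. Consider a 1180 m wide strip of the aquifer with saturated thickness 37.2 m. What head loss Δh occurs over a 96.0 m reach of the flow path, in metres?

Cross-sectional area A = 1180 × 37.2 = 43896 m².
From Q = K·A·i, i = Q / (K·A) = 380 / (1.340 × 43896) = 0.006460.
Head loss Δh = i · L = 0.006460 × 96.0 = 0.6202 m.

0.620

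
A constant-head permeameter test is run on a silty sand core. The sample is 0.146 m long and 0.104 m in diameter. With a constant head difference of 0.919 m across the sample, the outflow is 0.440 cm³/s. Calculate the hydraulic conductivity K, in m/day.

Cross-sectional area A = π·(d/2)² = π × (0.104/2)² = 0.008495 m².
Convert discharge: 0.440 cm³/s = 4.400e-07 m³/s.
Darcy's law rearranged: K = Q·L / (A·Δh) = 4.400e-07 × 0.146 / (0.008495 × 0.919) = 8.229e-06 m/s = 0.7110 m/day.

0.711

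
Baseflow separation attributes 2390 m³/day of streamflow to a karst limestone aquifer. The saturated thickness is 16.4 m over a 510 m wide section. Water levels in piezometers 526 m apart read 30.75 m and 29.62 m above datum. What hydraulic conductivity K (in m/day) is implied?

133

Cross-sectional area A = 510 × 16.4 = 8364 m².
Hydraulic gradient i = (30.75 − 29.62) / 526 = 1.13 / 526 = 0.002148.
From Q = K·A·i, K = Q / (A·i) = 2390 / (8364 × 0.002148) = 133.0 m/day.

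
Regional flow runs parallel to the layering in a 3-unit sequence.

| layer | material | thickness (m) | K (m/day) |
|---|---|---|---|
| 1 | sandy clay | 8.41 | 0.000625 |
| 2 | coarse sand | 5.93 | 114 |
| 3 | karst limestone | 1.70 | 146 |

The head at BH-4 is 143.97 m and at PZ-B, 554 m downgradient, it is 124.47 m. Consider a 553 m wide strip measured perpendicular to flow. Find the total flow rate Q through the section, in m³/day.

Flow is parallel to layering, so each bed carries its own Darcy discharge and the transmissivities add.
Σ(K_i·b_i) = 0.000625×8.41 + 114×5.93 + 146×1.70 = 924.2 m²/day.
Hydraulic gradient i = (143.97 − 124.47) / 554 = 19.5 / 554 = 0.03520.
Q = Σ(K_i·b_i) · W · i = 924.2 × 553 × 0.03520 = 17990 m³/day.

18000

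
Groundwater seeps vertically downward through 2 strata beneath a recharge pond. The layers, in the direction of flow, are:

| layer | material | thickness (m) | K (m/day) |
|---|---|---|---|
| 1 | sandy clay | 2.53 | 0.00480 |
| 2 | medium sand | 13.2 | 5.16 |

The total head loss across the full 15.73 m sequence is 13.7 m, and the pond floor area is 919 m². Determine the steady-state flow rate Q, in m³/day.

Flow is perpendicular to layering, so the layers act in series and the equivalent K is the thickness-weighted harmonic mean.
Total thickness L = 2.53 + 13.2 = 15.73 m.
Σ(b_i/K_i) = 2.53/0.00480 + 13.2/5.16 = 529.6 d.
K_eq = L / Σ(b_i/K_i) = 15.73 / 529.6 = 0.02970 m/day.
Q = K_eq · A · (Δh/L) = 0.02970 × 919 × (13.7/15.73) = 23.77 m³/day.

23.8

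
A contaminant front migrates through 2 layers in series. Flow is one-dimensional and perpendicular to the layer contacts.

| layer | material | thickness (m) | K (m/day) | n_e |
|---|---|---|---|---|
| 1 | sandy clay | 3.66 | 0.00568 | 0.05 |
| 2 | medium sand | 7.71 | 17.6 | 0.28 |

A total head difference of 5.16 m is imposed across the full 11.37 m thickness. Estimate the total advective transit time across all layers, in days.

293

With flow normal to the layers, continuity requires the same specific discharge q through every layer.
Σ(b_i/K_i) = 3.66/0.00568 + 7.71/17.6 = 644.8 d.
q = Δh / Σ(b_i/K_i) = 5.16 / 644.8 = 0.008002 m/day.
In each layer the seepage velocity is v_i = q/n_i, so the layer transit time is t_i = b_i·n_i / q:
  layer 1 (sandy clay): t_1 = 3.66 × 0.05 / 0.008002 = 22.87 d
  layer 2 (medium sand): t_2 = 7.71 × 0.28 / 0.008002 = 269.8 d
Total t = Σ t_i = 292.6 days.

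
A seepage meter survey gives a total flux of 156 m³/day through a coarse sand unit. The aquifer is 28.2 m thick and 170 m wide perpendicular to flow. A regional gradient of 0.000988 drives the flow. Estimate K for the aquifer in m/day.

Cross-sectional area A = 170 × 28.2 = 4794 m².
Hydraulic gradient i = 0.000988.
From Q = K·A·i, K = Q / (A·i) = 156 / (4794 × 0.0009880) = 32.94 m/day.

32.9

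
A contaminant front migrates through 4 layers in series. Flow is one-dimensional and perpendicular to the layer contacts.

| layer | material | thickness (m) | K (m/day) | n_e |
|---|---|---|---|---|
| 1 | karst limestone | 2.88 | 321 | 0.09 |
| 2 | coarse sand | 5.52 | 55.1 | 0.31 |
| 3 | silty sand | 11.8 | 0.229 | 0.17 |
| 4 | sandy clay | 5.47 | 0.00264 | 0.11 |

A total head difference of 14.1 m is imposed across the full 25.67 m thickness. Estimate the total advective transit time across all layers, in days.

690

With flow normal to the layers, continuity requires the same specific discharge q through every layer.
Σ(b_i/K_i) = 2.88/321 + 5.52/55.1 + 11.8/0.229 + 5.47/0.00264 = 2124 d.
q = Δh / Σ(b_i/K_i) = 14.1 / 2124 = 0.006640 m/day.
In each layer the seepage velocity is v_i = q/n_i, so the layer transit time is t_i = b_i·n_i / q:
  layer 1 (karst limestone): t_1 = 2.88 × 0.09 / 0.006640 = 39.04 d
  layer 2 (coarse sand): t_2 = 5.52 × 0.31 / 0.006640 = 257.7 d
  layer 3 (silty sand): t_3 = 11.8 × 0.17 / 0.006640 = 302.1 d
  layer 4 (sandy clay): t_4 = 5.47 × 0.11 / 0.006640 = 90.62 d
Total t = Σ t_i = 689.5 days.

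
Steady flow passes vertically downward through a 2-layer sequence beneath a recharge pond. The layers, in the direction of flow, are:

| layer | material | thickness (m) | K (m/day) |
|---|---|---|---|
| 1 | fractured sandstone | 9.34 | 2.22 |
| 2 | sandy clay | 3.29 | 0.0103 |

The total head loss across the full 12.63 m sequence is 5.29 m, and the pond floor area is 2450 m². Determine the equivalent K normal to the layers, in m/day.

Flow is perpendicular to layering, so the layers act in series and the equivalent K is the thickness-weighted harmonic mean.
Total thickness L = 9.34 + 3.29 = 12.63 m.
Σ(b_i/K_i) = 9.34/2.22 + 3.29/0.0103 = 323.6 d.
K_eq = L / Σ(b_i/K_i) = 12.63 / 323.6 = 0.03903 m/day.

0.0390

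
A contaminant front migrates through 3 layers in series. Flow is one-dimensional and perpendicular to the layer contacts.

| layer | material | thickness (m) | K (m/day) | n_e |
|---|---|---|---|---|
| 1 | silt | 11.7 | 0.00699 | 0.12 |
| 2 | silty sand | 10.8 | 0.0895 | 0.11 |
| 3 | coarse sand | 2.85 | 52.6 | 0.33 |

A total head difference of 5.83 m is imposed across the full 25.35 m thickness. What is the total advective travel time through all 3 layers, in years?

With flow normal to the layers, continuity requires the same specific discharge q through every layer.
Σ(b_i/K_i) = 11.7/0.00699 + 10.8/0.0895 + 2.85/52.6 = 1795 d.
q = Δh / Σ(b_i/K_i) = 5.83 / 1795 = 0.003249 m/day.
In each layer the seepage velocity is v_i = q/n_i, so the layer transit time is t_i = b_i·n_i / q:
  layer 1 (silt): t_1 = 11.7 × 0.12 / 0.003249 = 432.2 d
  layer 2 (silty sand): t_2 = 10.8 × 0.11 / 0.003249 = 365.7 d
  layer 3 (coarse sand): t_3 = 2.85 × 0.33 / 0.003249 = 289.5 d
Total t = Σ t_i = 1087 days = 2.977 years.

2.98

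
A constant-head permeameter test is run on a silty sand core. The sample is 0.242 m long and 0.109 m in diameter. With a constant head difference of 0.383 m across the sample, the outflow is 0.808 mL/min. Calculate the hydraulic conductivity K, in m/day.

0.0788

Cross-sectional area A = π·(d/2)² = π × (0.109/2)² = 0.009331 m².
Convert discharge: 0.808 mL/min = 1.347e-08 m³/s.
Darcy's law rearranged: K = Q·L / (A·Δh) = 1.347e-08 × 0.242 / (0.009331 × 0.383) = 9.119e-07 m/s = 0.07879 m/day.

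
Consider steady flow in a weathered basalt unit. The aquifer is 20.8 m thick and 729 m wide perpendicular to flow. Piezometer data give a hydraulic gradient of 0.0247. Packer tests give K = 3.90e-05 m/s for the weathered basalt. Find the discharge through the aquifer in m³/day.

1260

Convert K: 3.90e-05 m/s × 86400 = 3.370 m/day.
Cross-sectional area A = 729 × 20.8 = 15163 m².
Hydraulic gradient i = 0.0247.
Darcy's law: Q = K · A · i = 3.370 × 15163 × 0.02470 = 1262 m³/day.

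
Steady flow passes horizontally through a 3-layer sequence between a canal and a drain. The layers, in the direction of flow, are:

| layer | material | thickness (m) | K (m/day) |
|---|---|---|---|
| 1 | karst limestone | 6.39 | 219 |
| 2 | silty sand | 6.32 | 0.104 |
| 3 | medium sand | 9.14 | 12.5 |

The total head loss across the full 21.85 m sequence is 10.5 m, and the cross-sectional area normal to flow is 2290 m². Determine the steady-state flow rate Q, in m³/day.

391

Flow is perpendicular to layering, so the layers act in series and the equivalent K is the thickness-weighted harmonic mean.
Total thickness L = 6.39 + 6.32 + 9.14 = 21.85 m.
Σ(b_i/K_i) = 6.39/219 + 6.32/0.104 + 9.14/12.5 = 61.53 d.
K_eq = L / Σ(b_i/K_i) = 21.85 / 61.53 = 0.3551 m/day.
Q = K_eq · A · (Δh/L) = 0.3551 × 2290 × (10.5/21.85) = 390.8 m³/day.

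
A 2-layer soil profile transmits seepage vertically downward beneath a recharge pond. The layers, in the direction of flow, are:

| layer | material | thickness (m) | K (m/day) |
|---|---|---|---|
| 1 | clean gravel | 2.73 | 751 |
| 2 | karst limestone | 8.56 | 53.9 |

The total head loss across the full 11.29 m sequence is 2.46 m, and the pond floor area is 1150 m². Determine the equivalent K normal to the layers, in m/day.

69.5

Flow is perpendicular to layering, so the layers act in series and the equivalent K is the thickness-weighted harmonic mean.
Total thickness L = 2.73 + 8.56 = 11.29 m.
Σ(b_i/K_i) = 2.73/751 + 8.56/53.9 = 0.1624 d.
K_eq = L / Σ(b_i/K_i) = 11.29 / 0.1624 = 69.50 m/day.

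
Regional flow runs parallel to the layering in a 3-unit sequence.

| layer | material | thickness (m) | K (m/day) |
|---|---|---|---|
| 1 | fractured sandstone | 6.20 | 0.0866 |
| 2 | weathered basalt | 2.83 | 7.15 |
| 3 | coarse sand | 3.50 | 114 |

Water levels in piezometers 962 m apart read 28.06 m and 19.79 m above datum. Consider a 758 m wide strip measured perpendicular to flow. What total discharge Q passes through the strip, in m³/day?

Flow is parallel to layering, so each bed carries its own Darcy discharge and the transmissivities add.
Σ(K_i·b_i) = 0.0866×6.20 + 7.15×2.83 + 114×3.50 = 419.8 m²/day.
Hydraulic gradient i = (28.06 − 19.79) / 962 = 8.27 / 962 = 0.008597.
Q = Σ(K_i·b_i) · W · i = 419.8 × 758 × 0.008597 = 2735 m³/day.

2740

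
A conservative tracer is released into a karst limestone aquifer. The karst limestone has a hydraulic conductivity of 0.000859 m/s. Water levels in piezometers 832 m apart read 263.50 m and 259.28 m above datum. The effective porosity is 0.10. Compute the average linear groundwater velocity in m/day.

3.76

Convert K: 0.000859 m/s × 86400 = 74.22 m/day.
Hydraulic gradient i = (263.50 − 259.28) / 832 = 4.22 / 832 = 0.005072.
Darcy flux q = K · i = 74.22 × 0.005072 = 0.3764 m/day.
Seepage velocity v = q / n_e = 0.3764 / 0.10 = 3.764 m/day.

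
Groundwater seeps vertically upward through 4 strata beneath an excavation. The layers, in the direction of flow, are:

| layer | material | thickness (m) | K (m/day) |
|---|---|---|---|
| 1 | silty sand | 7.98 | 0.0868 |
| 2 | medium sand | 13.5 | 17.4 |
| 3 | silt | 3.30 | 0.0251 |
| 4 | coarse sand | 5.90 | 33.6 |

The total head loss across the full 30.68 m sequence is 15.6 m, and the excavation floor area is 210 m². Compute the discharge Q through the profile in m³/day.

Flow is perpendicular to layering, so the layers act in series and the equivalent K is the thickness-weighted harmonic mean.
Total thickness L = 7.98 + 13.5 + 3.30 + 5.90 = 30.68 m.
Σ(b_i/K_i) = 7.98/0.0868 + 13.5/17.4 + 3.30/0.0251 + 5.90/33.6 = 224.4 d.
K_eq = L / Σ(b_i/K_i) = 30.68 / 224.4 = 0.1367 m/day.
Q = K_eq · A · (Δh/L) = 0.1367 × 210 × (15.6/30.68) = 14.60 m³/day.

14.6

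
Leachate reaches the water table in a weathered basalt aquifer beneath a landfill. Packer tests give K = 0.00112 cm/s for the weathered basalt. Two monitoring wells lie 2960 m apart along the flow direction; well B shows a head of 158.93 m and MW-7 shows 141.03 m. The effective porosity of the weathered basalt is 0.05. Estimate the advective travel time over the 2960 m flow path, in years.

Convert K: 0.00112 cm/s × 864 = 0.9677 m/day.
Hydraulic gradient i = (158.93 − 141.03) / 2960 = 17.9 / 2960 = 0.006047.
Darcy flux q = K · i = 0.9677 × 0.006047 = 0.005852 m/day.
Seepage velocity v = q / n_e = 0.005852 / 0.05 = 0.1170 m/day.
Travel time t = L / v = 2960 / 0.1170 = 25291 days = 69.24 years.

69.2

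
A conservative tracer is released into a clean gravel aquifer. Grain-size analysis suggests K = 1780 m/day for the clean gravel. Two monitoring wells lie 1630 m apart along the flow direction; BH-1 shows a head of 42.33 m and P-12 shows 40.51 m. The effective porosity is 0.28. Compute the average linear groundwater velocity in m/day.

Hydraulic gradient i = (42.33 − 40.51) / 1630 = 1.82 / 1630 = 0.001117.
Darcy flux q = K · i = 1780 × 0.001117 = 1.987 m/day.
Seepage velocity v = q / n_e = 1.987 / 0.28 = 7.098 m/day.

7.10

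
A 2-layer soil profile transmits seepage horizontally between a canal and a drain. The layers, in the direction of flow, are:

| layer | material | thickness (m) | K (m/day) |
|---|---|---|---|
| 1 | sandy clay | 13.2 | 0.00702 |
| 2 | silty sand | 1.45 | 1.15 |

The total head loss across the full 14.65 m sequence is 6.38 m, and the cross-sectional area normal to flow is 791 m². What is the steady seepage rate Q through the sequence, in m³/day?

Flow is perpendicular to layering, so the layers act in series and the equivalent K is the thickness-weighted harmonic mean.
Total thickness L = 13.2 + 1.45 = 14.65 m.
Σ(b_i/K_i) = 13.2/0.00702 + 1.45/1.15 = 1882 d.
K_eq = L / Σ(b_i/K_i) = 14.65 / 1882 = 0.007786 m/day.
Q = K_eq · A · (Δh/L) = 0.007786 × 791 × (6.38/14.65) = 2.682 m³/day.

2.68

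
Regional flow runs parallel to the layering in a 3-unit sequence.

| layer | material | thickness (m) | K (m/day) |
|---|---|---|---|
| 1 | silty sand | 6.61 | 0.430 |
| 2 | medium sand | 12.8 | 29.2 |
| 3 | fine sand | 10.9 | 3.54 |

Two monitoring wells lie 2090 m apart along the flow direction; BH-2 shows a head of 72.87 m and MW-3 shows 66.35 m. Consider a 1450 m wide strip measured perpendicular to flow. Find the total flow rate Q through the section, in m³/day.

1880

Flow is parallel to layering, so each bed carries its own Darcy discharge and the transmissivities add.
Σ(K_i·b_i) = 0.430×6.61 + 29.2×12.8 + 3.54×10.9 = 415.2 m²/day.
Hydraulic gradient i = (72.87 − 66.35) / 2090 = 6.52 / 2090 = 0.003120.
Q = Σ(K_i·b_i) · W · i = 415.2 × 1450 × 0.003120 = 1878 m³/day.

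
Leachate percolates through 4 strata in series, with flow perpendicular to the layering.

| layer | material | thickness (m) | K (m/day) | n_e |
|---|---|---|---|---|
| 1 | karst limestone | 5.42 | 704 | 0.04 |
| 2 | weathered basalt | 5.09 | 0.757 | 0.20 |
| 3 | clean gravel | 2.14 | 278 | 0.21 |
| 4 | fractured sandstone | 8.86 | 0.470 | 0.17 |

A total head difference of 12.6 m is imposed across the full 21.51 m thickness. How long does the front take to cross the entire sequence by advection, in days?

6.48

With flow normal to the layers, continuity requires the same specific discharge q through every layer.
Σ(b_i/K_i) = 5.42/704 + 5.09/0.757 + 2.14/278 + 8.86/0.470 = 25.59 d.
q = Δh / Σ(b_i/K_i) = 12.6 / 25.59 = 0.4924 m/day.
In each layer the seepage velocity is v_i = q/n_i, so the layer transit time is t_i = b_i·n_i / q:
  layer 1 (karst limestone): t_1 = 5.42 × 0.04 / 0.4924 = 0.4403 d
  layer 2 (weathered basalt): t_2 = 5.09 × 0.20 / 0.4924 = 2.068 d
  layer 3 (clean gravel): t_3 = 2.14 × 0.21 / 0.4924 = 0.9127 d
  layer 4 (fractured sandstone): t_4 = 8.86 × 0.17 / 0.4924 = 3.059 d
Total t = Σ t_i = 6.480 days.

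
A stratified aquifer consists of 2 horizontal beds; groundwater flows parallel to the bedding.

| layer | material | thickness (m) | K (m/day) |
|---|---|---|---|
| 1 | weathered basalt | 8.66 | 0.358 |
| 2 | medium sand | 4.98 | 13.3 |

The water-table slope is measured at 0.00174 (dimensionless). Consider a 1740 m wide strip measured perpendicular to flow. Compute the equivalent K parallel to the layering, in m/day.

Flow is parallel to layering, so each bed carries its own Darcy discharge and the transmissivities add.
Σ(K_i·b_i) = 0.358×8.66 + 13.3×4.98 = 69.33 m²/day.
Total thickness b = 13.64 m, so K_eq = Σ(K_i·b_i)/b = 5.083 m/day.

5.08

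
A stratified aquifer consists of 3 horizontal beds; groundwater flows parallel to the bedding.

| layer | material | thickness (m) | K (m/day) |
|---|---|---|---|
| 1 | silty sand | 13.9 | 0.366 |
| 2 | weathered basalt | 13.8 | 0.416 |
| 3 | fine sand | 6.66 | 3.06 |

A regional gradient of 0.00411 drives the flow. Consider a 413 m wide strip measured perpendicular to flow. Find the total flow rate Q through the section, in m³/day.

Flow is parallel to layering, so each bed carries its own Darcy discharge and the transmissivities add.
Σ(K_i·b_i) = 0.366×13.9 + 0.416×13.8 + 3.06×6.66 = 31.21 m²/day.
Hydraulic gradient i = 0.00411.
Q = Σ(K_i·b_i) · W · i = 31.21 × 413 × 0.004110 = 52.97 m³/day.

53.0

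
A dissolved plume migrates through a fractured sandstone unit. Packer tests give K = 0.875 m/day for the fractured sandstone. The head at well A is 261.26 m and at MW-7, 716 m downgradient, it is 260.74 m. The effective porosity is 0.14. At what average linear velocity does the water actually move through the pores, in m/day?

Hydraulic gradient i = (261.26 − 260.74) / 716 = 0.52 / 716 = 0.0007263.
Darcy flux q = K · i = 0.8750 × 0.0007263 = 0.0006355 m/day.
Seepage velocity v = q / n_e = 0.0006355 / 0.14 = 0.004539 m/day.

0.00454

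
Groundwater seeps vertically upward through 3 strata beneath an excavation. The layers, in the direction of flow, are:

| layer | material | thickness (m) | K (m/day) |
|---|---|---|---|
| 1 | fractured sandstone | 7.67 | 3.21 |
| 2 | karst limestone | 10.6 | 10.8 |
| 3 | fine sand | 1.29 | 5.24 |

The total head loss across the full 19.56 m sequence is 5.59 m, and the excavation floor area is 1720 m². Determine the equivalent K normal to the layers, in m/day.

5.41

Flow is perpendicular to layering, so the layers act in series and the equivalent K is the thickness-weighted harmonic mean.
Total thickness L = 7.67 + 10.6 + 1.29 = 19.56 m.
Σ(b_i/K_i) = 7.67/3.21 + 10.6/10.8 + 1.29/5.24 = 3.617 d.
K_eq = L / Σ(b_i/K_i) = 19.56 / 3.617 = 5.408 m/day.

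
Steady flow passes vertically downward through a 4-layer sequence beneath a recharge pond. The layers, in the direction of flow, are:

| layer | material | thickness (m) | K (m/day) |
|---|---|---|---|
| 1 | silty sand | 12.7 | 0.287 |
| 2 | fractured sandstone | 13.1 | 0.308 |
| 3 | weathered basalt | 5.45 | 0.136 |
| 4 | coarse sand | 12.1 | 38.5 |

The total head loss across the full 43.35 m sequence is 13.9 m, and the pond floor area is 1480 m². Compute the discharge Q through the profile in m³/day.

Flow is perpendicular to layering, so the layers act in series and the equivalent K is the thickness-weighted harmonic mean.
Total thickness L = 12.7 + 13.1 + 5.45 + 12.1 = 43.35 m.
Σ(b_i/K_i) = 12.7/0.287 + 13.1/0.308 + 5.45/0.136 + 12.1/38.5 = 127.2 d.
K_eq = L / Σ(b_i/K_i) = 43.35 / 127.2 = 0.3409 m/day.
Q = K_eq · A · (Δh/L) = 0.3409 × 1480 × (13.9/43.35) = 161.8 m³/day.

162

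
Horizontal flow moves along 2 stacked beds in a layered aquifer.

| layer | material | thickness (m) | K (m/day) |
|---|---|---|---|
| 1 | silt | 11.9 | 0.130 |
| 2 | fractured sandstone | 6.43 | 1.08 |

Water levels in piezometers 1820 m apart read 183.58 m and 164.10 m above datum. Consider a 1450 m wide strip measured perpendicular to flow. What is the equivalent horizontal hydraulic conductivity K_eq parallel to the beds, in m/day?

0.463

Flow is parallel to layering, so each bed carries its own Darcy discharge and the transmissivities add.
Σ(K_i·b_i) = 0.130×11.9 + 1.08×6.43 = 8.491 m²/day.
Total thickness b = 18.33 m, so K_eq = Σ(K_i·b_i)/b = 0.4633 m/day.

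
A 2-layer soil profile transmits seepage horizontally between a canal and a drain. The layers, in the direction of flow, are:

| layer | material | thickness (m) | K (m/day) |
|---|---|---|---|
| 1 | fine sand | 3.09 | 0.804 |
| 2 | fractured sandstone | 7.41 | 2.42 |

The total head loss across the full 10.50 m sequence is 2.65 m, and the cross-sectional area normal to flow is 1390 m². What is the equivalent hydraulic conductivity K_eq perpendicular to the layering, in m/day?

1.52

Flow is perpendicular to layering, so the layers act in series and the equivalent K is the thickness-weighted harmonic mean.
Total thickness L = 3.09 + 7.41 = 10.50 m.
Σ(b_i/K_i) = 3.09/0.804 + 7.41/2.42 = 6.905 d.
K_eq = L / Σ(b_i/K_i) = 10.50 / 6.905 = 1.521 m/day.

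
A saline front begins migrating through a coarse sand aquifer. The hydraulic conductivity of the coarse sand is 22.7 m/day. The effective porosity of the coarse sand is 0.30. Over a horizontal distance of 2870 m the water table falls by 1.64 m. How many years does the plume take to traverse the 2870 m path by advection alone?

182

Hydraulic gradient i = Δh / L = 1.64 / 2870 = 0.0005714.
Darcy flux q = K · i = 22.70 × 0.0005714 = 0.01297 m/day.
Seepage velocity v = q / n_e = 0.01297 / 0.30 = 0.04324 m/day.
Travel time t = L / v = 2870 / 0.04324 = 66377 days = 181.7 years.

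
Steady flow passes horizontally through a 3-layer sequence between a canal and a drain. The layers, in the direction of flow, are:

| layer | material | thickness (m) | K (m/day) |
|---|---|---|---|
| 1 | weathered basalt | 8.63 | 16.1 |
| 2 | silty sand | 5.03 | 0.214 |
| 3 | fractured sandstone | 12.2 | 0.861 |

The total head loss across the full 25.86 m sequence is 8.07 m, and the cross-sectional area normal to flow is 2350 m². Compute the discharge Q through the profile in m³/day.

Flow is perpendicular to layering, so the layers act in series and the equivalent K is the thickness-weighted harmonic mean.
Total thickness L = 8.63 + 5.03 + 12.2 = 25.86 m.
Σ(b_i/K_i) = 8.63/16.1 + 5.03/0.214 + 12.2/0.861 = 38.21 d.
K_eq = L / Σ(b_i/K_i) = 25.86 / 38.21 = 0.6768 m/day.
Q = K_eq · A · (Δh/L) = 0.6768 × 2350 × (8.07/25.86) = 496.3 m³/day.

496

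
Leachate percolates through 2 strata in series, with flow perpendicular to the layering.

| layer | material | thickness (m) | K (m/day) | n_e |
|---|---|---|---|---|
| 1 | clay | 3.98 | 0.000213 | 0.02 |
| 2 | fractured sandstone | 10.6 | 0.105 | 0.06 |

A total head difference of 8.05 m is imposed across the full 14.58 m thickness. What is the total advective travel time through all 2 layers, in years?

With flow normal to the layers, continuity requires the same specific discharge q through every layer.
Σ(b_i/K_i) = 3.98/0.000213 + 10.6/0.105 = 18786 d.
q = Δh / Σ(b_i/K_i) = 8.05 / 18786 = 0.0004285 m/day.
In each layer the seepage velocity is v_i = q/n_i, so the layer transit time is t_i = b_i·n_i / q:
  layer 1 (clay): t_1 = 3.98 × 0.02 / 0.0004285 = 185.8 d
  layer 2 (fractured sandstone): t_2 = 10.6 × 0.06 / 0.0004285 = 1484 d
Total t = Σ t_i = 1670 days = 4.572 years.

4.57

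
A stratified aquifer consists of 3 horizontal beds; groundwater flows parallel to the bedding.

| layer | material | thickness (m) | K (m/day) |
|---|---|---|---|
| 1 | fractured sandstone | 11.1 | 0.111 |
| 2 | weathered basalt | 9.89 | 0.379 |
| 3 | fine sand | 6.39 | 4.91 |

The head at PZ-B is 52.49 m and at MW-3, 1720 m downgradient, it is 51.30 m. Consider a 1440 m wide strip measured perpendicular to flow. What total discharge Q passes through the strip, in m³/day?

Flow is parallel to layering, so each bed carries its own Darcy discharge and the transmissivities add.
Σ(K_i·b_i) = 0.111×11.1 + 0.379×9.89 + 4.91×6.39 = 36.36 m²/day.
Hydraulic gradient i = (52.49 − 51.30) / 1720 = 1.19 / 1720 = 0.0006919.
Q = Σ(K_i·b_i) · W · i = 36.36 × 1440 × 0.0006919 = 36.22 m³/day.

36.2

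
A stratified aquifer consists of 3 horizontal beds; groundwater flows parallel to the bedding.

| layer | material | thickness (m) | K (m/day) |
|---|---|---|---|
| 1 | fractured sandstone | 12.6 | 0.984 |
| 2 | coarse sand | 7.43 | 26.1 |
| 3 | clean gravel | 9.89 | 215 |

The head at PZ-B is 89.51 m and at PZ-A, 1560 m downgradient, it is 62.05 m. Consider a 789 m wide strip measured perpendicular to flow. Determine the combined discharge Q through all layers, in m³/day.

32400

Flow is parallel to layering, so each bed carries its own Darcy discharge and the transmissivities add.
Σ(K_i·b_i) = 0.984×12.6 + 26.1×7.43 + 215×9.89 = 2333 m²/day.
Hydraulic gradient i = (89.51 − 62.05) / 1560 = 27.46 / 1560 = 0.01760.
Q = Σ(K_i·b_i) · W · i = 2333 × 789 × 0.01760 = 32397 m³/day.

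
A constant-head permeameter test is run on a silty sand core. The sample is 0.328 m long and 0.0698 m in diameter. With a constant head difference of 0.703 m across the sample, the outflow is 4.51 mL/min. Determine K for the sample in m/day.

0.792

Cross-sectional area A = π·(d/2)² = π × (0.0698/2)² = 0.003826 m².
Convert discharge: 4.51 mL/min = 7.517e-08 m³/s.
Darcy's law rearranged: K = Q·L / (A·Δh) = 7.517e-08 × 0.328 / (0.003826 × 0.703) = 9.165e-06 m/s = 0.7919 m/day.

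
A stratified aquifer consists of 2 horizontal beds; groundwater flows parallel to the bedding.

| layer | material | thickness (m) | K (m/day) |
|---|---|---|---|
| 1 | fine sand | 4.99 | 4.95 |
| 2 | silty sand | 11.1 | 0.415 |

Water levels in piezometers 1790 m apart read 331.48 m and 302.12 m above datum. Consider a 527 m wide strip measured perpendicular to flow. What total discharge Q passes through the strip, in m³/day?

253

Flow is parallel to layering, so each bed carries its own Darcy discharge and the transmissivities add.
Σ(K_i·b_i) = 4.95×4.99 + 0.415×11.1 = 29.31 m²/day.
Hydraulic gradient i = (331.48 − 302.12) / 1790 = 29.36 / 1790 = 0.01640.
Q = Σ(K_i·b_i) · W · i = 29.31 × 527 × 0.01640 = 253.3 m³/day.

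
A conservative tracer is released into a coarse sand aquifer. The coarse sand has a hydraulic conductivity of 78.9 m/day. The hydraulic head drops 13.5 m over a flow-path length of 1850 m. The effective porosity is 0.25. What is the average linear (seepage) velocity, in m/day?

2.30

Hydraulic gradient i = Δh / L = 13.5 / 1850 = 0.007297.
Darcy flux q = K · i = 78.90 × 0.007297 = 0.5758 m/day.
Seepage velocity v = q / n_e = 0.5758 / 0.25 = 2.303 m/day.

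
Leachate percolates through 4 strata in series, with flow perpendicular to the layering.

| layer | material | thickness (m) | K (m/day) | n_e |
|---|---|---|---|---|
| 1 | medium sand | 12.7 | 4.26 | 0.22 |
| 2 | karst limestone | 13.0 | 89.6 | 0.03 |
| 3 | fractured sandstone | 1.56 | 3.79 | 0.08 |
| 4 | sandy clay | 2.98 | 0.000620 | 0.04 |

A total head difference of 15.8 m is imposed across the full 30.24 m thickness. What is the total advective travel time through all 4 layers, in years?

2.86

With flow normal to the layers, continuity requires the same specific discharge q through every layer.
Σ(b_i/K_i) = 12.7/4.26 + 13.0/89.6 + 1.56/3.79 + 2.98/0.000620 = 4810 d.
q = Δh / Σ(b_i/K_i) = 15.8 / 4810 = 0.003285 m/day.
In each layer the seepage velocity is v_i = q/n_i, so the layer transit time is t_i = b_i·n_i / q:
  layer 1 (medium sand): t_1 = 12.7 × 0.22 / 0.003285 = 850.6 d
  layer 2 (karst limestone): t_2 = 13.0 × 0.03 / 0.003285 = 118.7 d
  layer 3 (fractured sandstone): t_3 = 1.56 × 0.08 / 0.003285 = 37.99 d
  layer 4 (sandy clay): t_4 = 2.98 × 0.04 / 0.003285 = 36.29 d
Total t = Σ t_i = 1044 days = 2.857 years.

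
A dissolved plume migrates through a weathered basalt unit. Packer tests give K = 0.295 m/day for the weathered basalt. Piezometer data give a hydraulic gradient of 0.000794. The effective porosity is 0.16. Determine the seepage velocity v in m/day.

0.00146

Hydraulic gradient i = 0.000794.
Darcy flux q = K · i = 0.2950 × 0.0007940 = 0.0002342 m/day.
Seepage velocity v = q / n_e = 0.0002342 / 0.16 = 0.001464 m/day.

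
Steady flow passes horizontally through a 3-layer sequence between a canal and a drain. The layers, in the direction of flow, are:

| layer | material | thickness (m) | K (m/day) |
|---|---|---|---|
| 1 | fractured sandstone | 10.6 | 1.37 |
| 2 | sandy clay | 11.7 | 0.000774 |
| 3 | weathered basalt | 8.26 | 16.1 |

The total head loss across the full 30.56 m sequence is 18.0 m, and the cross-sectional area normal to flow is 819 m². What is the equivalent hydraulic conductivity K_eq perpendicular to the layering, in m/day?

Flow is perpendicular to layering, so the layers act in series and the equivalent K is the thickness-weighted harmonic mean.
Total thickness L = 10.6 + 11.7 + 8.26 = 30.56 m.
Σ(b_i/K_i) = 10.6/1.37 + 11.7/0.000774 + 8.26/16.1 = 15125 d.
K_eq = L / Σ(b_i/K_i) = 30.56 / 15125 = 0.002021 m/day.

0.00202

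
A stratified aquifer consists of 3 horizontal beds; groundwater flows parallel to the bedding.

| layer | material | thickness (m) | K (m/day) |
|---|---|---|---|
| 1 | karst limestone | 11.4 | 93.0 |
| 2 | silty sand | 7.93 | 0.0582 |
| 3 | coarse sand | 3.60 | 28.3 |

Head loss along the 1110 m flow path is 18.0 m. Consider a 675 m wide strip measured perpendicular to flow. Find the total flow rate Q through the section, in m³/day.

12700

Flow is parallel to layering, so each bed carries its own Darcy discharge and the transmissivities add.
Σ(K_i·b_i) = 93.0×11.4 + 0.0582×7.93 + 28.3×3.60 = 1163 m²/day.
Hydraulic gradient i = Δh / L = 18.0 / 1110 = 0.01622.
Q = Σ(K_i·b_i) · W · i = 1163 × 675 × 0.01622 = 12725 m³/day.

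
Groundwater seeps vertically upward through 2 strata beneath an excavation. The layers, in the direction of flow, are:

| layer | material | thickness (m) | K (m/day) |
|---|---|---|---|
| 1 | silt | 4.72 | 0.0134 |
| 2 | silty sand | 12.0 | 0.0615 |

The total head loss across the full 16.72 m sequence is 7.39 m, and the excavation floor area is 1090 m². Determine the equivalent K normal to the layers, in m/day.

0.0305

Flow is perpendicular to layering, so the layers act in series and the equivalent K is the thickness-weighted harmonic mean.
Total thickness L = 4.72 + 12.0 = 16.72 m.
Σ(b_i/K_i) = 4.72/0.0134 + 12.0/0.0615 = 547.4 d.
K_eq = L / Σ(b_i/K_i) = 16.72 / 547.4 = 0.03055 m/day.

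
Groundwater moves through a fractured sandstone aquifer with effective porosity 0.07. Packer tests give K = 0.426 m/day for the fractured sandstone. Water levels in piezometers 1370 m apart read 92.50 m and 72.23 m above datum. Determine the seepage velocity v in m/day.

Hydraulic gradient i = (92.50 − 72.23) / 1370 = 20.27 / 1370 = 0.01480.
Darcy flux q = K · i = 0.4260 × 0.01480 = 0.006303 m/day.
Seepage velocity v = q / n_e = 0.006303 / 0.07 = 0.09004 m/day.

0.0900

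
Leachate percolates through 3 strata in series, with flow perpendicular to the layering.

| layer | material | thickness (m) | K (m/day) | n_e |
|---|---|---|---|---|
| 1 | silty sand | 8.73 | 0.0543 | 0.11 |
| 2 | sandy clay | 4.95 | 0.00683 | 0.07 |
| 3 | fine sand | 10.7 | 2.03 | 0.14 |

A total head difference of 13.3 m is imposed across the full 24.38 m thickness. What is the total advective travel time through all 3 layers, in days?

188

With flow normal to the layers, continuity requires the same specific discharge q through every layer.
Σ(b_i/K_i) = 8.73/0.0543 + 4.95/0.00683 + 10.7/2.03 = 890.8 d.
q = Δh / Σ(b_i/K_i) = 13.3 / 890.8 = 0.01493 m/day.
In each layer the seepage velocity is v_i = q/n_i, so the layer transit time is t_i = b_i·n_i / q:
  layer 1 (silty sand): t_1 = 8.73 × 0.11 / 0.01493 = 64.32 d
  layer 2 (sandy clay): t_2 = 4.95 × 0.07 / 0.01493 = 23.21 d
  layer 3 (fine sand): t_3 = 10.7 × 0.14 / 0.01493 = 100.3 d
Total t = Σ t_i = 187.9 days.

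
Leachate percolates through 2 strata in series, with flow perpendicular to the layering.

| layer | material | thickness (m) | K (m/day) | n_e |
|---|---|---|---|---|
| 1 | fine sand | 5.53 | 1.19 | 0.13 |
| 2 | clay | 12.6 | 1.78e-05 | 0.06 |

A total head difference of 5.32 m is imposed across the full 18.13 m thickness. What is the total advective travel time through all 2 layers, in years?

With flow normal to the layers, continuity requires the same specific discharge q through every layer.
Σ(b_i/K_i) = 5.53/1.19 + 12.6/1.78e-05 = 7.079e+05 d.
q = Δh / Σ(b_i/K_i) = 5.32 / 7.079e+05 = 7.516e-06 m/day.
In each layer the seepage velocity is v_i = q/n_i, so the layer transit time is t_i = b_i·n_i / q:
  layer 1 (fine sand): t_1 = 5.53 × 0.13 / 7.516e-06 = 95656 d
  layer 2 (clay): t_2 = 12.6 × 0.06 / 7.516e-06 = 1.006e+05 d
Total t = Σ t_i = 1.962e+05 days = 537.3 years.

537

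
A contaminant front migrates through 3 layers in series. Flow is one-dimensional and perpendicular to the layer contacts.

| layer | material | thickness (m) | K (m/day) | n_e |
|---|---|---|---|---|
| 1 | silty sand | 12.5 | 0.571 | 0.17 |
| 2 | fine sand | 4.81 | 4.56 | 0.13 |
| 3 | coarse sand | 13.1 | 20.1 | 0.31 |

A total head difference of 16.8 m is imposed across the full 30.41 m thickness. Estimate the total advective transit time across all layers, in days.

With flow normal to the layers, continuity requires the same specific discharge q through every layer.
Σ(b_i/K_i) = 12.5/0.571 + 4.81/4.56 + 13.1/20.1 = 23.60 d.
q = Δh / Σ(b_i/K_i) = 16.8 / 23.60 = 0.7119 m/day.
In each layer the seepage velocity is v_i = q/n_i, so the layer transit time is t_i = b_i·n_i / q:
  layer 1 (silty sand): t_1 = 12.5 × 0.17 / 0.7119 = 2.985 d
  layer 2 (fine sand): t_2 = 4.81 × 0.13 / 0.7119 = 0.8783 d
  layer 3 (coarse sand): t_3 = 13.1 × 0.31 / 0.7119 = 5.704 d
Total t = Σ t_i = 9.567 days.

9.57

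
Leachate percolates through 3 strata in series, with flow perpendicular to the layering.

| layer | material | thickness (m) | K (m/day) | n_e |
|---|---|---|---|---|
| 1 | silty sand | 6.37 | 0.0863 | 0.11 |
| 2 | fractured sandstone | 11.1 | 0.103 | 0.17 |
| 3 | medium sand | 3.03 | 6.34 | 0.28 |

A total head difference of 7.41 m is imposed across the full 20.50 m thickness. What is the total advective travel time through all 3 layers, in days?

84.4

With flow normal to the layers, continuity requires the same specific discharge q through every layer.
Σ(b_i/K_i) = 6.37/0.0863 + 11.1/0.103 + 3.03/6.34 = 182.1 d.
q = Δh / Σ(b_i/K_i) = 7.41 / 182.1 = 0.04070 m/day.
In each layer the seepage velocity is v_i = q/n_i, so the layer transit time is t_i = b_i·n_i / q:
  layer 1 (silty sand): t_1 = 6.37 × 0.11 / 0.04070 = 17.22 d
  layer 2 (fractured sandstone): t_2 = 11.1 × 0.17 / 0.04070 = 46.36 d
  layer 3 (medium sand): t_3 = 3.03 × 0.28 / 0.04070 = 20.84 d
Total t = Σ t_i = 84.42 days.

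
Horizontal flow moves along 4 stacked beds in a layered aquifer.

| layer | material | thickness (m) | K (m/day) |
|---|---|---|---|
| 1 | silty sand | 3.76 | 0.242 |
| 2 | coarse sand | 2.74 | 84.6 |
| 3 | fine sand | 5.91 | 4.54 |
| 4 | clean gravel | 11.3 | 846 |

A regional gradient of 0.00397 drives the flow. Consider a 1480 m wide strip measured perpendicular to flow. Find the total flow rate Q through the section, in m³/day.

57700

Flow is parallel to layering, so each bed carries its own Darcy discharge and the transmissivities add.
Σ(K_i·b_i) = 0.242×3.76 + 84.6×2.74 + 4.54×5.91 + 846×11.3 = 9819 m²/day.
Hydraulic gradient i = 0.00397.
Q = Σ(K_i·b_i) · W · i = 9819 × 1480 × 0.003970 = 57695 m³/day.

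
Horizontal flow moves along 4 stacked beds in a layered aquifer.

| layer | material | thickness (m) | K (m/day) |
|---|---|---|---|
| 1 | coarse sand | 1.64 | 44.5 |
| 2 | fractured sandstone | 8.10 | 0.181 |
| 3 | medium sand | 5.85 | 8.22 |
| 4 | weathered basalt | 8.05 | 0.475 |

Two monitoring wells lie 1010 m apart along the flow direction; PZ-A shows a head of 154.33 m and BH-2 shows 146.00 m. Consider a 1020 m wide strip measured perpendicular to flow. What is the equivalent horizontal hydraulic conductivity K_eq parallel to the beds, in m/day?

Flow is parallel to layering, so each bed carries its own Darcy discharge and the transmissivities add.
Σ(K_i·b_i) = 44.5×1.64 + 0.181×8.10 + 8.22×5.85 + 0.475×8.05 = 126.4 m²/day.
Total thickness b = 23.64 m, so K_eq = Σ(K_i·b_i)/b = 5.345 m/day.

5.35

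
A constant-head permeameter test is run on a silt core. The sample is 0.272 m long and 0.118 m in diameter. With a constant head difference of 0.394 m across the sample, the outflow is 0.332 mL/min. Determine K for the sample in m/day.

0.0302

Cross-sectional area A = π·(d/2)² = π × (0.118/2)² = 0.01094 m².
Convert discharge: 0.332 mL/min = 5.533e-09 m³/s.
Darcy's law rearranged: K = Q·L / (A·Δh) = 5.533e-09 × 0.272 / (0.01094 × 0.394) = 3.493e-07 m/s = 0.03018 m/day.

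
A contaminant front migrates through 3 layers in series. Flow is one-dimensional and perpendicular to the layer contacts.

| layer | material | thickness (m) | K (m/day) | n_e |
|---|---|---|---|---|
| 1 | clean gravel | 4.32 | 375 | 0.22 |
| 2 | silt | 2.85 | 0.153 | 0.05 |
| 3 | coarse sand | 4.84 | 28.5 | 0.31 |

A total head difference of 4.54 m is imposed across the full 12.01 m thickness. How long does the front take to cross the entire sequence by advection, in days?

With flow normal to the layers, continuity requires the same specific discharge q through every layer.
Σ(b_i/K_i) = 4.32/375 + 2.85/0.153 + 4.84/28.5 = 18.81 d.
q = Δh / Σ(b_i/K_i) = 4.54 / 18.81 = 0.2414 m/day.
In each layer the seepage velocity is v_i = q/n_i, so the layer transit time is t_i = b_i·n_i / q:
  layer 1 (clean gravel): t_1 = 4.32 × 0.22 / 0.2414 = 3.937 d
  layer 2 (silt): t_2 = 2.85 × 0.05 / 0.2414 = 0.5904 d
  layer 3 (coarse sand): t_3 = 4.84 × 0.31 / 0.2414 = 6.216 d
Total t = Σ t_i = 10.74 days.

10.7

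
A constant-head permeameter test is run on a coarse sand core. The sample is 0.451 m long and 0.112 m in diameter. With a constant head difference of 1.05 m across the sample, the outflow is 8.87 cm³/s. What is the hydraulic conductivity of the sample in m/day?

Cross-sectional area A = π·(d/2)² = π × (0.112/2)² = 0.009852 m².
Convert discharge: 8.87 cm³/s = 8.870e-06 m³/s.
Darcy's law rearranged: K = Q·L / (A·Δh) = 8.870e-06 × 0.451 / (0.009852 × 1.05) = 0.0003867 m/s = 33.41 m/day.

33.4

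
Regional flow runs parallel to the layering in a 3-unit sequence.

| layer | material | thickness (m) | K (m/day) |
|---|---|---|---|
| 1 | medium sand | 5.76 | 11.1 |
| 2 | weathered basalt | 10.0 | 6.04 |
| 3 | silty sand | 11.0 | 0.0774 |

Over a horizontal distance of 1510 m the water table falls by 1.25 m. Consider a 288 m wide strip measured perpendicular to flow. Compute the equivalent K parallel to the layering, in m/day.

4.68

Flow is parallel to layering, so each bed carries its own Darcy discharge and the transmissivities add.
Σ(K_i·b_i) = 11.1×5.76 + 6.04×10.0 + 0.0774×11.0 = 125.2 m²/day.
Total thickness b = 26.76 m, so K_eq = Σ(K_i·b_i)/b = 4.678 m/day.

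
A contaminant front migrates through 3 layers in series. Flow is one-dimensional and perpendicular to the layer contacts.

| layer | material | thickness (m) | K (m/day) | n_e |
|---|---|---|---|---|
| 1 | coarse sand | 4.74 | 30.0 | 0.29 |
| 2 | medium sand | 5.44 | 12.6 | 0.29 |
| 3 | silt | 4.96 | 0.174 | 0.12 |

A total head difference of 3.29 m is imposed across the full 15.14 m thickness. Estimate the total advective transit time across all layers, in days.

With flow normal to the layers, continuity requires the same specific discharge q through every layer.
Σ(b_i/K_i) = 4.74/30.0 + 5.44/12.6 + 4.96/0.174 = 29.10 d.
q = Δh / Σ(b_i/K_i) = 3.29 / 29.10 = 0.1131 m/day.
In each layer the seepage velocity is v_i = q/n_i, so the layer transit time is t_i = b_i·n_i / q:
  layer 1 (coarse sand): t_1 = 4.74 × 0.29 / 0.1131 = 12.16 d
  layer 2 (medium sand): t_2 = 5.44 × 0.29 / 0.1131 = 13.95 d
  layer 3 (silt): t_3 = 4.96 × 0.12 / 0.1131 = 5.264 d
Total t = Σ t_i = 31.37 days.

31.4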